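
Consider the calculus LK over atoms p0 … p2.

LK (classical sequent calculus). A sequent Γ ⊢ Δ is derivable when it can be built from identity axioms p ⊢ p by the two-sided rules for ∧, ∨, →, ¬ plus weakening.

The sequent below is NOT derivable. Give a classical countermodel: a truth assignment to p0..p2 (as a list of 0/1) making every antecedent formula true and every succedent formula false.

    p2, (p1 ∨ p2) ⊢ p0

Enumerate valuations to refute Γ ⊢ Δ:
  v=000: Γ:[p2=F, (p1 ∨ p2)=F] Δ:[p0=F] refutes=False
  v=001: Γ:[p2=T, (p1 ∨ p2)=T] Δ:[p0=F] refutes=True  ← countermodel

Result: [0, 0, 1]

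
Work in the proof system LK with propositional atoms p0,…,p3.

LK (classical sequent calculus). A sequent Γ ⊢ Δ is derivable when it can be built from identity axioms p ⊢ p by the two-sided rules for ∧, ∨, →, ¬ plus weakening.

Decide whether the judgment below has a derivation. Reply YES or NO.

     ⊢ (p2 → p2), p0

Derivation (root first):
[WR]  ⊢ (p2 → p2), p0
  [→R]  ⊢ (p2 → p2)
    [Ax] p2 ⊢ p2

Result: YES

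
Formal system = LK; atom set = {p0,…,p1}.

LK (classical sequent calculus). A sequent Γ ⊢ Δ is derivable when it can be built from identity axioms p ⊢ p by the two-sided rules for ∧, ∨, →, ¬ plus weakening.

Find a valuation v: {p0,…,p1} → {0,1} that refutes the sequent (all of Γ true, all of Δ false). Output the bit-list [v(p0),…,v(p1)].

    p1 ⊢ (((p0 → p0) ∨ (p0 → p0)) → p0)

Truth-table refutation:
  v=00: Γ:[p1=F] Δ:[(((p0 → p0) ∨ (p0 → p0)) → p0)=F] refutes=False
  v=01: Γ:[p1=T] Δ:[(((p0 → p0) ∨ (p0 → p0)) → p0)=F] refutes=True  ← countermodel

Result: [0, 1]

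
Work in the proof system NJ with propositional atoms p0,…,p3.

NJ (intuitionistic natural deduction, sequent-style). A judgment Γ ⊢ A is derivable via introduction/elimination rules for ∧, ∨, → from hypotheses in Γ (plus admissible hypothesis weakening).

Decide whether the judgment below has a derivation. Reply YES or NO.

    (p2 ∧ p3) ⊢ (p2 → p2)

Derivation (root first):
[Wk] (p2 ∧ p3) ⊢ (p2 → p2)
  [→I]  ⊢ (p2 → p2)
    [Ax] p2 ⊢ p2

Result: YES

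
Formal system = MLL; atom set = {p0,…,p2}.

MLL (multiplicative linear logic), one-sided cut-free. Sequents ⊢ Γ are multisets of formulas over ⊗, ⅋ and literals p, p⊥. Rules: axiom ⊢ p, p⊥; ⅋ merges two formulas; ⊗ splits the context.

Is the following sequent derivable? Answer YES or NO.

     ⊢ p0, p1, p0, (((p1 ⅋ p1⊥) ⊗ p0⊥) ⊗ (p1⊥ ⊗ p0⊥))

Proof tree:
[⊗]  ⊢ p0, p1, p0, (((p1 ⅋ p1⊥) ⊗ p0⊥) ⊗ (p1⊥ ⊗ p0⊥))
  [⊗]  ⊢ p0, ((p1 ⅋ p1⊥) ⊗ p0⊥)
    [⅋]  ⊢ (p1 ⅋ p1⊥)
      [Ax]  ⊢ p1, p1⊥
    [Ax]  ⊢ p0, p0⊥
  [⊗]  ⊢ p1, p0, (p1⊥ ⊗ p0⊥)
    [Ax]  ⊢ p1, p1⊥
    [Ax]  ⊢ p0, p0⊥

Result: YES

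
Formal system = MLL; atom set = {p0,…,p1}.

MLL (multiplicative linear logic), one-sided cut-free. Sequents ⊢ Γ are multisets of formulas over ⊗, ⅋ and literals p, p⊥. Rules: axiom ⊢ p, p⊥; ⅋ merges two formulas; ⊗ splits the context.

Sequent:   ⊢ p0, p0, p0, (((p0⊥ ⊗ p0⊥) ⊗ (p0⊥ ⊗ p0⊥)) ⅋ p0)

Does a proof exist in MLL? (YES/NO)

Derivation trace:
[⅋]  ⊢ p0, p0, p0, (((p0⊥ ⊗ p0⊥) ⊗ (p0⊥ ⊗ p0⊥)) ⅋ p0)
  [⊗]  ⊢ p0, p0, p0, p0, ((p0⊥ ⊗ p0⊥) ⊗ (p0⊥ ⊗ p0⊥))
    [⊗]  ⊢ p0, p0, (p0⊥ ⊗ p0⊥)
      [Ax]  ⊢ p0, p0⊥
      [Ax]  ⊢ p0, p0⊥
    [⊗]  ⊢ p0, p0, (p0⊥ ⊗ p0⊥)
      [Ax]  ⊢ p0, p0⊥
      [Ax]  ⊢ p0, p0⊥

Result: YES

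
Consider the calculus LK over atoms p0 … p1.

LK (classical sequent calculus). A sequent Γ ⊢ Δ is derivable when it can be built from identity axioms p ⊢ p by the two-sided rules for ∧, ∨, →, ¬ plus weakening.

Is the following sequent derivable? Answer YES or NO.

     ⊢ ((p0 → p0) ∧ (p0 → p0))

Proof tree:
[∧R]  ⊢ ((p0 → p0) ∧ (p0 → p0))
  [→R]  ⊢ (p0 → p0)
    [Ax] p0 ⊢ p0
  [→R]  ⊢ (p0 → p0)
    [Ax] p0 ⊢ p0

Result: YES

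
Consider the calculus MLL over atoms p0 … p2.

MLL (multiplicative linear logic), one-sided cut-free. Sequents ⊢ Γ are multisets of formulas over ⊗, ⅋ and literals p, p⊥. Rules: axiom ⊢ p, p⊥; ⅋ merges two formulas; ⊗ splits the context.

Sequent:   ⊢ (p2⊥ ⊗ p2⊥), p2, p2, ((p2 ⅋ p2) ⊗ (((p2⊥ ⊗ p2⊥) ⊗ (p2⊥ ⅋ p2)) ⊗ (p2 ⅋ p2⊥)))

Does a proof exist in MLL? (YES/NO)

Proof tree:
[⊗]  ⊢ (p2⊥ ⊗ p2⊥), p2, p2, ((p2 ⅋ p2) ⊗ (((p2⊥ ⊗ p2⊥) ⊗ (p2⊥ ⅋ p2)) ⊗ (p2 ⅋ p2⊥)))
  [⅋]  ⊢ (p2⊥ ⊗ p2⊥), (p2 ⅋ p2)
    [⊗]  ⊢ p2, p2, (p2⊥ ⊗ p2⊥)
      [Ax]  ⊢ p2, p2⊥
      [Ax]  ⊢ p2, p2⊥
  [⊗]  ⊢ p2, p2, (((p2⊥ ⊗ p2⊥) ⊗ (p2⊥ ⅋ p2)) ⊗ (p2 ⅋ p2⊥))
    [⊗]  ⊢ p2, p2, ((p2⊥ ⊗ p2⊥) ⊗ (p2⊥ ⅋ p2))
      [⊗]  ⊢ p2, p2, (p2⊥ ⊗ p2⊥)
        [Ax]  ⊢ p2, p2⊥
        [Ax]  ⊢ p2, p2⊥
      [⅋]  ⊢ (p2⊥ ⅋ p2)
        [Ax]  ⊢ p2, p2⊥
    [⅋]  ⊢ (p2 ⅋ p2⊥)
      [Ax]  ⊢ p2, p2⊥

Result: YES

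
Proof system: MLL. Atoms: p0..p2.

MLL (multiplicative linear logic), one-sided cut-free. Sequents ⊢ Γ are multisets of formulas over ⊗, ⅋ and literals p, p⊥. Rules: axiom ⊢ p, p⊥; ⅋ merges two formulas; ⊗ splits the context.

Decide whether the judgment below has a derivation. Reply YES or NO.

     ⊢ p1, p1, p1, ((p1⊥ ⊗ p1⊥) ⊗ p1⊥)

Derivation (root first):
[⊗]  ⊢ p1, p1, p1, ((p1⊥ ⊗ p1⊥) ⊗ p1⊥)
  [⊗]  ⊢ p1, p1, (p1⊥ ⊗ p1⊥)
    [Ax]  ⊢ p1, p1⊥
    [Ax]  ⊢ p1, p1⊥
  [Ax]  ⊢ p1, p1⊥

Result: YES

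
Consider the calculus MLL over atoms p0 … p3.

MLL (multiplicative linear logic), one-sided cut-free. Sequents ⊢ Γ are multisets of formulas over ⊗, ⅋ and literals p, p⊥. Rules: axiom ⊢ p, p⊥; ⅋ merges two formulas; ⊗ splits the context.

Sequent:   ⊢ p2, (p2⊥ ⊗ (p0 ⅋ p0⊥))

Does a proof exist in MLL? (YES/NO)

Proof tree:
[⊗]  ⊢ p2, (p2⊥ ⊗ (p0 ⅋ p0⊥))
  [Ax]  ⊢ p2, p2⊥
  [⅋]  ⊢ (p0 ⅋ p0⊥)
    [Ax]  ⊢ p0, p0⊥

Result: YES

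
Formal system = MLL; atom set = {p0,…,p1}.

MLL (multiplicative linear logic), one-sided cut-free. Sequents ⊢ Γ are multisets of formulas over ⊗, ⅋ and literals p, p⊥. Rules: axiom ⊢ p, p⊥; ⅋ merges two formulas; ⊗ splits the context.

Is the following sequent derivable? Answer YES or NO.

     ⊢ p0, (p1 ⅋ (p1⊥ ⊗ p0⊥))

Proof tree:
[⅋]  ⊢ p0, (p1 ⅋ (p1⊥ ⊗ p0⊥))
  [⊗]  ⊢ p1, p0, (p1⊥ ⊗ p0⊥)
    [Ax]  ⊢ p1, p1⊥
    [Ax]  ⊢ p0, p0⊥

Result: YES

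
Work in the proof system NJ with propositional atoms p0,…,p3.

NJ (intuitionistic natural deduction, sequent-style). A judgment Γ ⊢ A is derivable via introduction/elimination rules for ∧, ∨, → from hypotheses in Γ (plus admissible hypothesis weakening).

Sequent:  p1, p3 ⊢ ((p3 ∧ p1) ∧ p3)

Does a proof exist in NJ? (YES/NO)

Derivation trace:
[∧I] p1, p3 ⊢ ((p3 ∧ p1) ∧ p3)
  [∧I] p1, p3 ⊢ (p3 ∧ p1)
    [Ax] p3 ⊢ p3
    [Ax] p1 ⊢ p1
  [Ax] p3 ⊢ p3

Result: YES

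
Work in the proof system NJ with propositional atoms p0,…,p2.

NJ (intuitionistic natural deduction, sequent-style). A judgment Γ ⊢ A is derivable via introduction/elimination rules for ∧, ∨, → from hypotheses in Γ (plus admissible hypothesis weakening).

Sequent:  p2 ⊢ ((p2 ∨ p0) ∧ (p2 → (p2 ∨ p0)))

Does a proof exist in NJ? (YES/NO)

Derivation trace:
[∧I] p2 ⊢ ((p2 ∨ p0) ∧ (p2 → (p2 ∨ p0)))
  [∨I₁] p2 ⊢ (p2 ∨ p0)
    [Ax] p2 ⊢ p2
  [→I]  ⊢ (p2 → (p2 ∨ p0))
    [∨I₁] p2 ⊢ (p2 ∨ p0)
      [Ax] p2 ⊢ p2

Result: YES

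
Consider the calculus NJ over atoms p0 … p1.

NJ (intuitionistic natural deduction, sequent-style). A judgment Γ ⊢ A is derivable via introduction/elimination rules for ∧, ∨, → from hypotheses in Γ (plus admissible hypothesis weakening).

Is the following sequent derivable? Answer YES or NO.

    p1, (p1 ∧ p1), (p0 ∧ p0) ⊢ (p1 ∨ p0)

Derivation trace:
[Wk] p1, (p1 ∧ p1), (p0 ∧ p0) ⊢ (p1 ∨ p0)
  [Wk] p1, (p1 ∧ p1) ⊢ (p1 ∨ p0)
    [∨I₁] p1 ⊢ (p1 ∨ p0)
      [Ax] p1 ⊢ p1

Result: YES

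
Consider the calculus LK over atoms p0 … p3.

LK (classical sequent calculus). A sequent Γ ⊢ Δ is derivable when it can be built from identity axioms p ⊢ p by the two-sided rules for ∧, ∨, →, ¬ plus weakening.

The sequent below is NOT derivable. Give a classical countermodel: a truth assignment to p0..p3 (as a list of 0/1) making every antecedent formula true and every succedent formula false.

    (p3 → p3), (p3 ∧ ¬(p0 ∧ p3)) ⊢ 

Enumerate valuations to refute Γ ⊢ Δ:
  v=0000: Γ:[(p3 → p3)=T, (p3 ∧ ¬(p0 ∧ p3))=F] Δ:[] refutes=False
  v=0001: Γ:[(p3 → p3)=T, (p3 ∧ ¬(p0 ∧ p3))=T] Δ:[] refutes=True  ← countermodel

Result: [0, 0, 0, 1]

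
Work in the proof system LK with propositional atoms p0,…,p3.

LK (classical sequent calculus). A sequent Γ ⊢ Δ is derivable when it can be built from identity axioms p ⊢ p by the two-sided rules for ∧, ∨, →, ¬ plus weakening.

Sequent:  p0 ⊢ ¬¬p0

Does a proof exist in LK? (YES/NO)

Derivation trace:
[¬R] p0 ⊢ ¬¬p0
  [¬L] p0, ¬p0 ⊢ 
    [Ax] p0 ⊢ p0

Result: YES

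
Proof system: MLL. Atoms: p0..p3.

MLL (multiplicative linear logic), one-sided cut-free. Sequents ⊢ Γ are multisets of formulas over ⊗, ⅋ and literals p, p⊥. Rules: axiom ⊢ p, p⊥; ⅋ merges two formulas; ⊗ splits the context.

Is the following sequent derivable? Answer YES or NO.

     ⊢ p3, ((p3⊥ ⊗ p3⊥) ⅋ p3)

Proof tree:
[⅋]  ⊢ p3, ((p3⊥ ⊗ p3⊥) ⅋ p3)
  [⊗]  ⊢ p3, p3, (p3⊥ ⊗ p3⊥)
    [Ax]  ⊢ p3, p3⊥
    [Ax]  ⊢ p3, p3⊥

Result: YES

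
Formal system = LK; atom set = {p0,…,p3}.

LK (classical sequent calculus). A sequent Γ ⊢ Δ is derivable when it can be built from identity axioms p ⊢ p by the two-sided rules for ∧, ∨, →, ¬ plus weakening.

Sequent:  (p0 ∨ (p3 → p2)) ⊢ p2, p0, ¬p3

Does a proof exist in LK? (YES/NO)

Derivation trace:
[¬R] (p0 ∨ (p3 → p2)) ⊢ p2, p0, ¬p3
  [∨L] p3, (p0 ∨ (p3 → p2)) ⊢ p2, p0
    [Ax] p0 ⊢ p0
    [→L] p3, (p3 → p2) ⊢ p2
      [Ax] p3 ⊢ p3
      [Ax] p2 ⊢ p2

Result: YES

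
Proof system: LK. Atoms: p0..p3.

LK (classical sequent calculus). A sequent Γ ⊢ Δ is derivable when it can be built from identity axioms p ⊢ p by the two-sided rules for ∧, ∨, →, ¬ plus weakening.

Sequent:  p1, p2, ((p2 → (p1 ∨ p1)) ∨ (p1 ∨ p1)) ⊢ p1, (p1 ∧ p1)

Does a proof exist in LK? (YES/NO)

Derivation trace:
[∨L] p1, p2, ((p2 → (p1 ∨ p1)) ∨ (p1 ∨ p1)) ⊢ p1, (p1 ∧ p1)
  [→L] p1, p2, (p2 → (p1 ∨ p1)) ⊢ (p1 ∧ p1)
    [Ax] p2 ⊢ p2
    [∧R] p1, (p1 ∨ p1) ⊢ (p1 ∧ p1)
      [∨L] (p1 ∨ p1) ⊢ p1
        [Ax] p1 ⊢ p1
        [Ax] p1 ⊢ p1
      [Ax] p1 ⊢ p1
  [∨L] (p1 ∨ p1) ⊢ p1
    [Ax] p1 ⊢ p1
    [Ax] p1 ⊢ p1

Result: YES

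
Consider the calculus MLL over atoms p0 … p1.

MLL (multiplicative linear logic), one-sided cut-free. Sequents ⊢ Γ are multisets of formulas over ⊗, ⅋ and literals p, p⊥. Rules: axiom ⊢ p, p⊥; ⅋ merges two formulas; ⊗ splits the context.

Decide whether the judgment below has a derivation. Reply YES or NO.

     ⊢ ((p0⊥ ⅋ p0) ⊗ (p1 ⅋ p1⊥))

Proof tree:
[⊗]  ⊢ ((p0⊥ ⅋ p0) ⊗ (p1 ⅋ p1⊥))
  [⅋]  ⊢ (p0⊥ ⅋ p0)
    [Ax]  ⊢ p0, p0⊥
  [⅋]  ⊢ (p1 ⅋ p1⊥)
    [Ax]  ⊢ p1, p1⊥

Result: YES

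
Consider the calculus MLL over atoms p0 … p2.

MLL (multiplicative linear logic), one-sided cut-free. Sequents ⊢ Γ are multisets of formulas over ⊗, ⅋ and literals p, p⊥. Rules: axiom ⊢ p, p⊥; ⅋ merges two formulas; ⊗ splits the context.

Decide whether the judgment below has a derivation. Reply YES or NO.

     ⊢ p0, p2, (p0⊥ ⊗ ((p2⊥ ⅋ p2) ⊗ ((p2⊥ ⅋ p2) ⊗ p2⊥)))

Proof tree:
[⊗]  ⊢ p0, p2, (p0⊥ ⊗ ((p2⊥ ⅋ p2) ⊗ ((p2⊥ ⅋ p2) ⊗ p2⊥)))
  [Ax]  ⊢ p0, p0⊥
  [⊗]  ⊢ p2, ((p2⊥ ⅋ p2) ⊗ ((p2⊥ ⅋ p2) ⊗ p2⊥))
    [⅋]  ⊢ (p2⊥ ⅋ p2)
      [Ax]  ⊢ p2, p2⊥
    [⊗]  ⊢ p2, ((p2⊥ ⅋ p2) ⊗ p2⊥)
      [⅋]  ⊢ (p2⊥ ⅋ p2)
        [Ax]  ⊢ p2, p2⊥
      [Ax]  ⊢ p2, p2⊥

Result: YES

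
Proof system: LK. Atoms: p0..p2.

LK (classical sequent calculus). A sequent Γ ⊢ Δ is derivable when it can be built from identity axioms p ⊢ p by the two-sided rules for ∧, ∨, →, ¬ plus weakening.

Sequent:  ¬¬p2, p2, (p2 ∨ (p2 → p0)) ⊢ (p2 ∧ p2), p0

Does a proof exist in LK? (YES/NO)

Proof tree:
[∨L] ¬¬p2, p2, (p2 ∨ (p2 → p0)) ⊢ (p2 ∧ p2), p0
  [∧R] ¬¬p2, p2 ⊢ (p2 ∧ p2)
    [¬L] ¬¬p2 ⊢ p2
      [¬R]  ⊢ p2, ¬p2
        [Ax] p2 ⊢ p2
    [Ax] p2 ⊢ p2
  [→L] p2, (p2 → p0) ⊢ p0
    [Ax] p2 ⊢ p2
    [Ax] p0 ⊢ p0

Result: YES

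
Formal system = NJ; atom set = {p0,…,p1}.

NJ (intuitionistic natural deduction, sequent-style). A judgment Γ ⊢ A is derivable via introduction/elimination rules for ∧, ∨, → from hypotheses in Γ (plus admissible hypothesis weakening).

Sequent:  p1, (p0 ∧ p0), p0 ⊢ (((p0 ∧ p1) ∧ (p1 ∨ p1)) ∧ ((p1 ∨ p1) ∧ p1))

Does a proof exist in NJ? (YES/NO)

Derivation (root first):
[∧I] p1, (p0 ∧ p0), p0 ⊢ (((p0 ∧ p1) ∧ (p1 ∨ p1)) ∧ ((p1 ∨ p1) ∧ p1))
  [Wk] p1, p0, p0 ⊢ ((p0 ∧ p1) ∧ (p1 ∨ p1))
    [∧I] p1, p0 ⊢ ((p0 ∧ p1) ∧ (p1 ∨ p1))
      [∧I] p1, p0 ⊢ (p0 ∧ p1)
        [Ax] p0 ⊢ p0
        [Ax] p1 ⊢ p1
      [∨I₂] p1 ⊢ (p1 ∨ p1)
        [Ax] p1 ⊢ p1
  [∧I] p1, (p0 ∧ p0) ⊢ ((p1 ∨ p1) ∧ p1)
    [∨I₂] p1 ⊢ (p1 ∨ p1)
      [Ax] p1 ⊢ p1
    [Wk] p1, (p0 ∧ p0) ⊢ p1
      [Ax] p1 ⊢ p1

Result: YES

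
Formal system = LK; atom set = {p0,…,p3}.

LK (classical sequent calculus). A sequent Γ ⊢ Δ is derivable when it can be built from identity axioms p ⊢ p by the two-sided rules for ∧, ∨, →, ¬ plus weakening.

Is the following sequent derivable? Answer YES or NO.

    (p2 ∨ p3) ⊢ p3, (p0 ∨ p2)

Derivation (root first):
[∨R] (p2 ∨ p3) ⊢ p3, (p0 ∨ p2)
  [WR] (p2 ∨ p3) ⊢ p2, p3, p0
    [∨L] (p2 ∨ p3) ⊢ p2, p3
      [Ax] p2 ⊢ p2
      [Ax] p3 ⊢ p3

Result: YES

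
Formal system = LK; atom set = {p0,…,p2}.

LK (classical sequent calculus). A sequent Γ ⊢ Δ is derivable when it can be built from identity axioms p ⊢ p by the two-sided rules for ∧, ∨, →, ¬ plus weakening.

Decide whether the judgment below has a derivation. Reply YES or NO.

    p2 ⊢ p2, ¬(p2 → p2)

Derivation trace:
[¬R] p2 ⊢ p2, ¬(p2 → p2)
  [→L] p2, (p2 → p2) ⊢ p2
    [Ax] p2 ⊢ p2
    [Ax] p2 ⊢ p2

Result: YES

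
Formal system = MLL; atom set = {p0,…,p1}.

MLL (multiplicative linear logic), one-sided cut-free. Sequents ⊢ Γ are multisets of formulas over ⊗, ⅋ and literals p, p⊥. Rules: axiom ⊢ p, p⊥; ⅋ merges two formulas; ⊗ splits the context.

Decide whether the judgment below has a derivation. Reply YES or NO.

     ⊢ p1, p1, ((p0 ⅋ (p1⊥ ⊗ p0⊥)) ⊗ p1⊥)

Derivation (root first):
[⊗]  ⊢ p1, p1, ((p0 ⅋ (p1⊥ ⊗ p0⊥)) ⊗ p1⊥)
  [⅋]  ⊢ p1, (p0 ⅋ (p1⊥ ⊗ p0⊥))
    [⊗]  ⊢ p1, p0, (p1⊥ ⊗ p0⊥)
      [Ax]  ⊢ p1, p1⊥
      [Ax]  ⊢ p0, p0⊥
  [Ax]  ⊢ p1, p1⊥

Result: YES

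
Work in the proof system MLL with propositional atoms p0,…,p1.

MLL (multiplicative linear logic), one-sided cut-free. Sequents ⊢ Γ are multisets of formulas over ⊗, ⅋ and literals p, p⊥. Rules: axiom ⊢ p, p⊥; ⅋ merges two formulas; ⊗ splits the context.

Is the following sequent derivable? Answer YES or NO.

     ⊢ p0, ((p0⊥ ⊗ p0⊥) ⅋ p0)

Derivation (root first):
[⅋]  ⊢ p0, ((p0⊥ ⊗ p0⊥) ⅋ p0)
  [⊗]  ⊢ p0, p0, (p0⊥ ⊗ p0⊥)
    [Ax]  ⊢ p0, p0⊥
    [Ax]  ⊢ p0, p0⊥

Result: YES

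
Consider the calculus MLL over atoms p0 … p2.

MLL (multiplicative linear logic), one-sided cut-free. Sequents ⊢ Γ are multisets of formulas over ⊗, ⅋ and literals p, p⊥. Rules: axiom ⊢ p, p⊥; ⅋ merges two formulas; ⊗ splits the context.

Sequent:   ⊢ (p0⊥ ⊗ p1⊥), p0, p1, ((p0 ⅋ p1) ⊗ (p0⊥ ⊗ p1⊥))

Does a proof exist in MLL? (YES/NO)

Proof tree:
[⊗]  ⊢ (p0⊥ ⊗ p1⊥), p0, p1, ((p0 ⅋ p1) ⊗ (p0⊥ ⊗ p1⊥))
  [⅋]  ⊢ (p0⊥ ⊗ p1⊥), (p0 ⅋ p1)
    [⊗]  ⊢ p0, p1, (p0⊥ ⊗ p1⊥)
      [Ax]  ⊢ p0, p0⊥
      [Ax]  ⊢ p1, p1⊥
  [⊗]  ⊢ p0, p1, (p0⊥ ⊗ p1⊥)
    [Ax]  ⊢ p0, p0⊥
    [Ax]  ⊢ p1, p1⊥

Result: YES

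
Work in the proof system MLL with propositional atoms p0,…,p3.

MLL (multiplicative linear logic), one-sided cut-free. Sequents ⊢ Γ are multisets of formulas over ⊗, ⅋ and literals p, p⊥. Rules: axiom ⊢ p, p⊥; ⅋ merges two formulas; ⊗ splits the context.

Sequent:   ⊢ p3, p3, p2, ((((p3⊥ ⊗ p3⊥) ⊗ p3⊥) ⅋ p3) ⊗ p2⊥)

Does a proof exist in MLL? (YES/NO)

Derivation trace:
[⊗]  ⊢ p3, p3, p2, ((((p3⊥ ⊗ p3⊥) ⊗ p3⊥) ⅋ p3) ⊗ p2⊥)
  [⅋]  ⊢ p3, p3, (((p3⊥ ⊗ p3⊥) ⊗ p3⊥) ⅋ p3)
    [⊗]  ⊢ p3, p3, p3, ((p3⊥ ⊗ p3⊥) ⊗ p3⊥)
      [⊗]  ⊢ p3, p3, (p3⊥ ⊗ p3⊥)
        [Ax]  ⊢ p3, p3⊥
        [Ax]  ⊢ p3, p3⊥
      [Ax]  ⊢ p3, p3⊥
  [Ax]  ⊢ p2, p2⊥

Result: YES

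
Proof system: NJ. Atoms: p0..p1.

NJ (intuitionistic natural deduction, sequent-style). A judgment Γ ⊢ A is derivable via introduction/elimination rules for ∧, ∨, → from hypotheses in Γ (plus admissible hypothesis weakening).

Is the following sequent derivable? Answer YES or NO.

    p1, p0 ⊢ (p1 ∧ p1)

Derivation trace:
[∧I] p1, p0 ⊢ (p1 ∧ p1)
  [Wk] p1, p0 ⊢ p1
    [Ax] p1 ⊢ p1
  [Ax] p1 ⊢ p1

Result: YES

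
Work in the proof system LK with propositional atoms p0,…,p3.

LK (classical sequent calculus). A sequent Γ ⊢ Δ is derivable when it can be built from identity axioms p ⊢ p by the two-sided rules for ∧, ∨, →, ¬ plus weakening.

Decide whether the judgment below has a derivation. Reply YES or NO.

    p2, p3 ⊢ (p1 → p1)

Derivation trace:
[→R] p2, p3 ⊢ (p1 → p1)
  [WL] p1, p2, p3 ⊢ p1
    [WL] p1, p2 ⊢ p1
      [Ax] p1 ⊢ p1

Result: YES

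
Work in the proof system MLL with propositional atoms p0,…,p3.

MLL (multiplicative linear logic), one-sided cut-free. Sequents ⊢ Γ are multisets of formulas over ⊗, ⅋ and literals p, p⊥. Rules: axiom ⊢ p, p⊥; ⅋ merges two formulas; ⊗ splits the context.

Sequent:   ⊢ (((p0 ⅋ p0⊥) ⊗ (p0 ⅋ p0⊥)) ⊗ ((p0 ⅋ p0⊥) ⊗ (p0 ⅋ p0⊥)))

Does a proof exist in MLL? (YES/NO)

Proof tree:
[⊗]  ⊢ (((p0 ⅋ p0⊥) ⊗ (p0 ⅋ p0⊥)) ⊗ ((p0 ⅋ p0⊥) ⊗ (p0 ⅋ p0⊥)))
  [⊗]  ⊢ ((p0 ⅋ p0⊥) ⊗ (p0 ⅋ p0⊥))
    [⅋]  ⊢ (p0 ⅋ p0⊥)
      [Ax]  ⊢ p0, p0⊥
    [⅋]  ⊢ (p0 ⅋ p0⊥)
      [Ax]  ⊢ p0, p0⊥
  [⊗]  ⊢ ((p0 ⅋ p0⊥) ⊗ (p0 ⅋ p0⊥))
    [⅋]  ⊢ (p0 ⅋ p0⊥)
      [Ax]  ⊢ p0, p0⊥
    [⅋]  ⊢ (p0 ⅋ p0⊥)
      [Ax]  ⊢ p0, p0⊥

Result: YES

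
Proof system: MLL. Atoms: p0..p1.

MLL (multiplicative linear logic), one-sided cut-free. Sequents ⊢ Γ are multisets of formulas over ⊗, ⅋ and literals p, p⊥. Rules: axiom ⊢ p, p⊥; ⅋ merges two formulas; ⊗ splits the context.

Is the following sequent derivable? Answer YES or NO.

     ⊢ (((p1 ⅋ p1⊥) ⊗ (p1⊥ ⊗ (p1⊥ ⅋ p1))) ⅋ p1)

Derivation trace:
[⅋]  ⊢ (((p1 ⅋ p1⊥) ⊗ (p1⊥ ⊗ (p1⊥ ⅋ p1))) ⅋ p1)
  [⊗]  ⊢ p1, ((p1 ⅋ p1⊥) ⊗ (p1⊥ ⊗ (p1⊥ ⅋ p1)))
    [⅋]  ⊢ (p1 ⅋ p1⊥)
      [Ax]  ⊢ p1, p1⊥
    [⊗]  ⊢ p1, (p1⊥ ⊗ (p1⊥ ⅋ p1))
      [Ax]  ⊢ p1, p1⊥
      [⅋]  ⊢ (p1⊥ ⅋ p1)
        [Ax]  ⊢ p1, p1⊥

Result: YES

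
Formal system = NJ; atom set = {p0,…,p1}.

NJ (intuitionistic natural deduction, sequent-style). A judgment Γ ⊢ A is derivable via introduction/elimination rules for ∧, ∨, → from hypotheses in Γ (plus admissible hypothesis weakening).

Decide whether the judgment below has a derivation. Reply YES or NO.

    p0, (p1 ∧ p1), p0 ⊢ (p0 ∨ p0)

Proof tree:
[Wk] p0, (p1 ∧ p1), p0 ⊢ (p0 ∨ p0)
  [∨I₂] p0, (p1 ∧ p1) ⊢ (p0 ∨ p0)
    [Wk] p0, (p1 ∧ p1) ⊢ p0
      [Ax] p0 ⊢ p0

Result: YES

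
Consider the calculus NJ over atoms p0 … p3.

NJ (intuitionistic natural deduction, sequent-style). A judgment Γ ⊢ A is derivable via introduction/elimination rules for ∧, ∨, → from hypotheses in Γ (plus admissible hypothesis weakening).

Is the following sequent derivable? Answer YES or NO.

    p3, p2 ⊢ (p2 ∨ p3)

Derivation trace:
[∨I₂] p3, p2 ⊢ (p2 ∨ p3)
  [Wk] p3, p2 ⊢ p3
    [Ax] p3 ⊢ p3

Result: YES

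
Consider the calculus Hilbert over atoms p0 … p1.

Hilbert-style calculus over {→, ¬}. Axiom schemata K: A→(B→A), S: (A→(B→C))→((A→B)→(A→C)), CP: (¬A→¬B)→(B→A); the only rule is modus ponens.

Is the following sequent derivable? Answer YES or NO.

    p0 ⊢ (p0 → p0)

Proof tree:
[MP] p0 ⊢ (p0 → p0)
  [K]  ⊢ (p0 → (p0 → p0))
  [MP] p0 ⊢ p0
    [MP] p0 ⊢ (p0 → p0)
      [K]  ⊢ (p0 → (p0 → p0))
      [Hyp] p0 ⊢ p0
    [MP] p0 ⊢ p0
      [MP] p0 ⊢ (p0 → p0)
        [K]  ⊢ (p0 → (p0 → p0))
        [Hyp] p0 ⊢ p0
      [Hyp] p0 ⊢ p0

Result: YES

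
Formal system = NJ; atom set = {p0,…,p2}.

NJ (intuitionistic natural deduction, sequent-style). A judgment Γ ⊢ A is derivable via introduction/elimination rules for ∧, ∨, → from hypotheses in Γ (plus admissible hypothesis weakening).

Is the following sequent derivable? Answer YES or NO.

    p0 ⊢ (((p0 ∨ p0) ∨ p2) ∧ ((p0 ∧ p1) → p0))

Derivation trace:
[∧I] p0 ⊢ (((p0 ∨ p0) ∨ p2) ∧ ((p0 ∧ p1) → p0))
  [∨I₁] p0 ⊢ ((p0 ∨ p0) ∨ p2)
    [∨I₂] p0 ⊢ (p0 ∨ p0)
      [Ax] p0 ⊢ p0
  [→I] p0 ⊢ ((p0 ∧ p1) → p0)
    [Wk] p0, (p0 ∧ p1) ⊢ p0
      [Ax] p0 ⊢ p0

Result: YES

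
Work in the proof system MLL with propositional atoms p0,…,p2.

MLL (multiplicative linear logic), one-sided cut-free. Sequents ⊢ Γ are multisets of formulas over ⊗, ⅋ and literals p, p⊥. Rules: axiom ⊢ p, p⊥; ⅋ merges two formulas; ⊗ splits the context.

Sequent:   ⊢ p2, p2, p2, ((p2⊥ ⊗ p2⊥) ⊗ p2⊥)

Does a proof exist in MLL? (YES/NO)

Proof tree:
[⊗]  ⊢ p2, p2, p2, ((p2⊥ ⊗ p2⊥) ⊗ p2⊥)
  [⊗]  ⊢ p2, p2, (p2⊥ ⊗ p2⊥)
    [Ax]  ⊢ p2, p2⊥
    [Ax]  ⊢ p2, p2⊥
  [Ax]  ⊢ p2, p2⊥

Result: YES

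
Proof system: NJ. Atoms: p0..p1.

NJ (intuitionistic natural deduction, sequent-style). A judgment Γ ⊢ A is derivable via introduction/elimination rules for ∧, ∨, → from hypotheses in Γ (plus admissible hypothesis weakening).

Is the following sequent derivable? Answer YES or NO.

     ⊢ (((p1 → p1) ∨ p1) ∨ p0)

Proof tree:
[∨I₁]  ⊢ (((p1 → p1) ∨ p1) ∨ p0)
  [∨I₁]  ⊢ ((p1 → p1) ∨ p1)
    [→I]  ⊢ (p1 → p1)
      [Ax] p1 ⊢ p1

Result: YES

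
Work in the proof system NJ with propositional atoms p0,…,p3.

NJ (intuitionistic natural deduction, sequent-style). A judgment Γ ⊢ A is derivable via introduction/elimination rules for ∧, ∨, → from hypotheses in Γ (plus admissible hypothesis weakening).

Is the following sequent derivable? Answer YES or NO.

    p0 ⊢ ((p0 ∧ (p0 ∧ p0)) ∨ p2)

Proof tree:
[∨I₁] p0 ⊢ ((p0 ∧ (p0 ∧ p0)) ∨ p2)
  [∧I] p0 ⊢ (p0 ∧ (p0 ∧ p0))
    [Ax] p0 ⊢ p0
    [∧I] p0 ⊢ (p0 ∧ p0)
      [Ax] p0 ⊢ p0
      [Ax] p0 ⊢ p0

Result: YES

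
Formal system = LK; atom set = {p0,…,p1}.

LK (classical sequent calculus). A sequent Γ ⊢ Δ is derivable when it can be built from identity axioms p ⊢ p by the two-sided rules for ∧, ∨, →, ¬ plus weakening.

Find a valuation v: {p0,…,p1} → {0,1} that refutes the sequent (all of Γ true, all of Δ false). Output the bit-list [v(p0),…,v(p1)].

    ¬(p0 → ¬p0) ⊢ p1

Search for a countermodel by truth-table:
  v=00: Γ:[¬(p0 → ¬p0)=F] Δ:[p1=F] refutes=False
  v=01: Γ:[¬(p0 → ¬p0)=F] Δ:[p1=T] refutes=False
  v=10: Γ:[¬(p0 → ¬p0)=T] Δ:[p1=F] refutes=True  ← countermodel

Result: [1, 0]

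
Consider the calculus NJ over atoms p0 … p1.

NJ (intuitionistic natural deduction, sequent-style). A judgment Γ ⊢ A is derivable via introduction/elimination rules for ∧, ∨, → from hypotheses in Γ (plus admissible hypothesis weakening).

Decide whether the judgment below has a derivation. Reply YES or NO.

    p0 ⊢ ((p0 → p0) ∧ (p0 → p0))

Proof tree:
[∧I] p0 ⊢ ((p0 → p0) ∧ (p0 → p0))
  [Wk] p0 ⊢ (p0 → p0)
    [→I]  ⊢ (p0 → p0)
      [Ax] p0 ⊢ p0
  [→I]  ⊢ (p0 → p0)
    [Ax] p0 ⊢ p0

Result: YES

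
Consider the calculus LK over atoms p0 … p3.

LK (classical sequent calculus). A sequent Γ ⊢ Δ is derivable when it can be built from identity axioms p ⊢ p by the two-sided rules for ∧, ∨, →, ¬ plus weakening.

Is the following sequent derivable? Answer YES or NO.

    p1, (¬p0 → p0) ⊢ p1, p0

Derivation (root first):
[→L] p1, (¬p0 → p0) ⊢ p1, p0
  [¬R]  ⊢ p0, ¬p0
    [Ax] p0 ⊢ p0
  [WL] p1, p0 ⊢ p1
    [Ax] p1 ⊢ p1

Result: YES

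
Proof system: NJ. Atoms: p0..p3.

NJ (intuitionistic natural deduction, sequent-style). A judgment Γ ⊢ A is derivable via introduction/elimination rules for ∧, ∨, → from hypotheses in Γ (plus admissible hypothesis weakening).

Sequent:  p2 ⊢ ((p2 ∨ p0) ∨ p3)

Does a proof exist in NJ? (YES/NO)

Proof tree:
[∨I₁] p2 ⊢ ((p2 ∨ p0) ∨ p3)
  [∨I₁] p2 ⊢ (p2 ∨ p0)
    [Ax] p2 ⊢ p2

Result: YES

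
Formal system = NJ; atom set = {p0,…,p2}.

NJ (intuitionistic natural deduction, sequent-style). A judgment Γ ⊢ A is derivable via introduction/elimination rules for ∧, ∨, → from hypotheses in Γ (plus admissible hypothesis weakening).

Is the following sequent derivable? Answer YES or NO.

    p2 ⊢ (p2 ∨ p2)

Proof tree:
[∨I₂] p2 ⊢ (p2 ∨ p2)
  [→E] p2 ⊢ p2
    [→I]  ⊢ (p2 → p2)
      [Ax] p2 ⊢ p2
    [Ax] p2 ⊢ p2

Result: YES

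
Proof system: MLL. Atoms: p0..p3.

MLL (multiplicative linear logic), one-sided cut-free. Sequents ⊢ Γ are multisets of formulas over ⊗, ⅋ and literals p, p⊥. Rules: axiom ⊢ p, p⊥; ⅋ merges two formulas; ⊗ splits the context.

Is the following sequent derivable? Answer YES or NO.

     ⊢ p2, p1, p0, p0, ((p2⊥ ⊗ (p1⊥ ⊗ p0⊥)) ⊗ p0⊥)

Derivation (root first):
[⊗]  ⊢ p2, p1, p0, p0, ((p2⊥ ⊗ (p1⊥ ⊗ p0⊥)) ⊗ p0⊥)
  [⊗]  ⊢ p2, p1, p0, (p2⊥ ⊗ (p1⊥ ⊗ p0⊥))
    [Ax]  ⊢ p2, p2⊥
    [⊗]  ⊢ p1, p0, (p1⊥ ⊗ p0⊥)
      [Ax]  ⊢ p1, p1⊥
      [Ax]  ⊢ p0, p0⊥
  [Ax]  ⊢ p0, p0⊥

Result: YES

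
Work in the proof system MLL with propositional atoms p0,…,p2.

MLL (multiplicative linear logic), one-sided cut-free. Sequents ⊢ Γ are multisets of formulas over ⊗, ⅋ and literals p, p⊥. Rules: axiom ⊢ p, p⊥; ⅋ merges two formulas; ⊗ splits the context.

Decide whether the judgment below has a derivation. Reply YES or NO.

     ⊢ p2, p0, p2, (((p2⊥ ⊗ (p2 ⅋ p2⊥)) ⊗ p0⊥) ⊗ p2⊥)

Derivation (root first):
[⊗]  ⊢ p2, p0, p2, (((p2⊥ ⊗ (p2 ⅋ p2⊥)) ⊗ p0⊥) ⊗ p2⊥)
  [⊗]  ⊢ p2, p0, ((p2⊥ ⊗ (p2 ⅋ p2⊥)) ⊗ p0⊥)
    [⊗]  ⊢ p2, (p2⊥ ⊗ (p2 ⅋ p2⊥))
      [Ax]  ⊢ p2, p2⊥
      [⅋]  ⊢ (p2 ⅋ p2⊥)
        [Ax]  ⊢ p2, p2⊥
    [Ax]  ⊢ p0, p0⊥
  [Ax]  ⊢ p2, p2⊥

Result: YES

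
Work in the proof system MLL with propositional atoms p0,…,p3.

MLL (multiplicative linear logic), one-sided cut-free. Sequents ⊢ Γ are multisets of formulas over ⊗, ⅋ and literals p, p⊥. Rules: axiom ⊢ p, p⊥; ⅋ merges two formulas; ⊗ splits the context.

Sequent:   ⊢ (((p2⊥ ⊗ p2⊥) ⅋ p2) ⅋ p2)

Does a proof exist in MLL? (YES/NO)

Derivation trace:
[⅋]  ⊢ (((p2⊥ ⊗ p2⊥) ⅋ p2) ⅋ p2)
  [⅋]  ⊢ p2, ((p2⊥ ⊗ p2⊥) ⅋ p2)
    [⊗]  ⊢ p2, p2, (p2⊥ ⊗ p2⊥)
      [Ax]  ⊢ p2, p2⊥
      [Ax]  ⊢ p2, p2⊥

Result: YES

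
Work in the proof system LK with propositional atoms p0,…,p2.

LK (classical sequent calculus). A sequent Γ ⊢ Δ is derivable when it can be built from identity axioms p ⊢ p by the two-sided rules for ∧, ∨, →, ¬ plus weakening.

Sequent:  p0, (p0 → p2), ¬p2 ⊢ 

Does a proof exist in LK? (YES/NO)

Proof tree:
[¬L] p0, (p0 → p2), ¬p2 ⊢ 
  [→L] p0, (p0 → p2) ⊢ p2
    [Ax] p0 ⊢ p0
    [Ax] p2 ⊢ p2

Result: YES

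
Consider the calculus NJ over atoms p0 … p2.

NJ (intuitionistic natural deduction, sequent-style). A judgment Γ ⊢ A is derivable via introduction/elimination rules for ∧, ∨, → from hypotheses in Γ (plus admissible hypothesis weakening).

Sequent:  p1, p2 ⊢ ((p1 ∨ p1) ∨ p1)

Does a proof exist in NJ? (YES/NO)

Proof tree:
[∨I₁] p1, p2 ⊢ ((p1 ∨ p1) ∨ p1)
  [Wk] p1, p2 ⊢ (p1 ∨ p1)
    [∨I₂] p1 ⊢ (p1 ∨ p1)
      [Ax] p1 ⊢ p1

Result: YES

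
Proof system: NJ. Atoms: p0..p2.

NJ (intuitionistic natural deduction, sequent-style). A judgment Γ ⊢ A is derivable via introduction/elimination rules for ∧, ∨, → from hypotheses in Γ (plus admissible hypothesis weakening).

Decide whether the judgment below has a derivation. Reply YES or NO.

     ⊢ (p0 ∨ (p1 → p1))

Derivation (root first):
[∨I₂]  ⊢ (p0 ∨ (p1 → p1))
  [→I]  ⊢ (p1 → p1)
    [Ax] p1 ⊢ p1

Result: YES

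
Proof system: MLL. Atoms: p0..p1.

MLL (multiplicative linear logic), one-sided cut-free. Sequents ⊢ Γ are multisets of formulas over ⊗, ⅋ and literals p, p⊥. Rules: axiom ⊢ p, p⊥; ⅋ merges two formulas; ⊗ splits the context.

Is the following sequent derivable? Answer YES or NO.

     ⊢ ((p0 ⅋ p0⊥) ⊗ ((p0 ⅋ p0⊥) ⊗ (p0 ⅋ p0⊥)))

Proof tree:
[⊗]  ⊢ ((p0 ⅋ p0⊥) ⊗ ((p0 ⅋ p0⊥) ⊗ (p0 ⅋ p0⊥)))
  [⅋]  ⊢ (p0 ⅋ p0⊥)
    [Ax]  ⊢ p0, p0⊥
  [⊗]  ⊢ ((p0 ⅋ p0⊥) ⊗ (p0 ⅋ p0⊥))
    [⅋]  ⊢ (p0 ⅋ p0⊥)
      [Ax]  ⊢ p0, p0⊥
    [⅋]  ⊢ (p0 ⅋ p0⊥)
      [Ax]  ⊢ p0, p0⊥

Result: YES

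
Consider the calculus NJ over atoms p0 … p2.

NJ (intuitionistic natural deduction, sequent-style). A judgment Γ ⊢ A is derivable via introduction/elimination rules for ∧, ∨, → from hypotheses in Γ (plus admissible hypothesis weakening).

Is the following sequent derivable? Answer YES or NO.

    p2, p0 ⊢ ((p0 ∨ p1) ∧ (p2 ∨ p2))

Proof tree:
[∧I] p2, p0 ⊢ ((p0 ∨ p1) ∧ (p2 ∨ p2))
  [∨I₁] p0 ⊢ (p0 ∨ p1)
    [Ax] p0 ⊢ p0
  [∨I₂] p2 ⊢ (p2 ∨ p2)
    [Ax] p2 ⊢ p2

Result: YES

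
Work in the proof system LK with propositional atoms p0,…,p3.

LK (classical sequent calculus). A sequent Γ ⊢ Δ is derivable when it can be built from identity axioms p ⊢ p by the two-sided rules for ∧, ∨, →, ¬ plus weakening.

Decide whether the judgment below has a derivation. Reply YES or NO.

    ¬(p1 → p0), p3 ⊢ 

Search for a countermodel by truth-table:
  v=0000: Γ:[¬(p1 → p0)=F, p3=F] Δ:[] refutes=False
  v=0001: Γ:[¬(p1 → p0)=F, p3=T] Δ:[] refutes=False
  v=0010: Γ:[¬(p1 → p0)=F, p3=F] Δ:[] refutes=False
  v=0011: Γ:[¬(p1 → p0)=F, p3=T] Δ:[] refutes=False
  v=0100: Γ:[¬(p1 → p0)=T, p3=F] Δ:[] refutes=False
  v=0101: Γ:[¬(p1 → p0)=T, p3=T] Δ:[] refutes=True  ← countermodel

Result: NO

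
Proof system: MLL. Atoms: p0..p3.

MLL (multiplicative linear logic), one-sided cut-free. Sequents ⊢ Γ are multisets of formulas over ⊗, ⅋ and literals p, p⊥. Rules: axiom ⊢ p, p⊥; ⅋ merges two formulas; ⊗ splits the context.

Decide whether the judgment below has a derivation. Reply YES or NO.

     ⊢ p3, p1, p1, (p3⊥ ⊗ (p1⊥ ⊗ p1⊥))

Proof tree:
[⊗]  ⊢ p3, p1, p1, (p3⊥ ⊗ (p1⊥ ⊗ p1⊥))
  [Ax]  ⊢ p3, p3⊥
  [⊗]  ⊢ p1, p1, (p1⊥ ⊗ p1⊥)
    [Ax]  ⊢ p1, p1⊥
    [Ax]  ⊢ p1, p1⊥

Result: YES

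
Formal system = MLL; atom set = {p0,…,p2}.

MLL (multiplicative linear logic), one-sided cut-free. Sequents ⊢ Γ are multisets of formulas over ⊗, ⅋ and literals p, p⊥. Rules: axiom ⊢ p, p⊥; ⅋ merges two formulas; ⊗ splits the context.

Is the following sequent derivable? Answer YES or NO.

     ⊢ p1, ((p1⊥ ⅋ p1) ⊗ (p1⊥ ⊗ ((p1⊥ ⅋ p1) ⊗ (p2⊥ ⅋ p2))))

Derivation trace:
[⊗]  ⊢ p1, ((p1⊥ ⅋ p1) ⊗ (p1⊥ ⊗ ((p1⊥ ⅋ p1) ⊗ (p2⊥ ⅋ p2))))
  [⅋]  ⊢ (p1⊥ ⅋ p1)
    [Ax]  ⊢ p1, p1⊥
  [⊗]  ⊢ p1, (p1⊥ ⊗ ((p1⊥ ⅋ p1) ⊗ (p2⊥ ⅋ p2)))
    [Ax]  ⊢ p1, p1⊥
    [⊗]  ⊢ ((p1⊥ ⅋ p1) ⊗ (p2⊥ ⅋ p2))
      [⅋]  ⊢ (p1⊥ ⅋ p1)
        [Ax]  ⊢ p1, p1⊥
      [⅋]  ⊢ (p2⊥ ⅋ p2)
        [Ax]  ⊢ p2, p2⊥

Result: YES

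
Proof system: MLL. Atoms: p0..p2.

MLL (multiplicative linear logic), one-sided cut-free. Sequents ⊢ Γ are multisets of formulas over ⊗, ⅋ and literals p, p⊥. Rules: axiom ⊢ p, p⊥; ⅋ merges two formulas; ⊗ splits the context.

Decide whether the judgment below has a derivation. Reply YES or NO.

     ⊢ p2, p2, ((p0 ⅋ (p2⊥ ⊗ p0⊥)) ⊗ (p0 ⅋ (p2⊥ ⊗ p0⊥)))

Proof tree:
[⊗]  ⊢ p2, p2, ((p0 ⅋ (p2⊥ ⊗ p0⊥)) ⊗ (p0 ⅋ (p2⊥ ⊗ p0⊥)))
  [⅋]  ⊢ p2, (p0 ⅋ (p2⊥ ⊗ p0⊥))
    [⊗]  ⊢ p2, p0, (p2⊥ ⊗ p0⊥)
      [Ax]  ⊢ p2, p2⊥
      [Ax]  ⊢ p0, p0⊥
  [⅋]  ⊢ p2, (p0 ⅋ (p2⊥ ⊗ p0⊥))
    [⊗]  ⊢ p2, p0, (p2⊥ ⊗ p0⊥)
      [Ax]  ⊢ p2, p2⊥
      [Ax]  ⊢ p0, p0⊥

Result: YES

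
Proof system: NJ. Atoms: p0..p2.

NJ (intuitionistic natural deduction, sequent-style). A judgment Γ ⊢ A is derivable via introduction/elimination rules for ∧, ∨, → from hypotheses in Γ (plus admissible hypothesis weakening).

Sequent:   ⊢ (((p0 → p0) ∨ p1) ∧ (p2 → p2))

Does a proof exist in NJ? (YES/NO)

Derivation (root first):
[∧I]  ⊢ (((p0 → p0) ∨ p1) ∧ (p2 → p2))
  [∨I₁]  ⊢ ((p0 → p0) ∨ p1)
    [→I]  ⊢ (p0 → p0)
      [Ax] p0 ⊢ p0
  [→I]  ⊢ (p2 → p2)
    [Ax] p2 ⊢ p2

Result: YES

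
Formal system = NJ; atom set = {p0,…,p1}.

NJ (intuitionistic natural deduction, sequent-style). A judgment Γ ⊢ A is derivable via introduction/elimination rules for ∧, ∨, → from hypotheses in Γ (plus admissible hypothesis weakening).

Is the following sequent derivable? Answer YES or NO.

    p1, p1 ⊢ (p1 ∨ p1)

Derivation (root first):
[∨I₂] p1, p1 ⊢ (p1 ∨ p1)
  [Wk] p1, p1 ⊢ p1
    [Ax] p1 ⊢ p1

Result: YES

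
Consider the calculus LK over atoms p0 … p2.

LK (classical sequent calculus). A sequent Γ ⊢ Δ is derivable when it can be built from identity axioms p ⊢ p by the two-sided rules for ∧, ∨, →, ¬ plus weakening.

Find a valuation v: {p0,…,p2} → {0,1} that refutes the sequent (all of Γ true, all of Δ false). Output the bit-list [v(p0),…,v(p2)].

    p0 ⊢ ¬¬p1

Enumerate valuations to refute Γ ⊢ Δ:
  v=000: Γ:[p0=F] Δ:[¬¬p1=F] refutes=False
  v=001: Γ:[p0=F] Δ:[¬¬p1=F] refutes=False
  v=010: Γ:[p0=F] Δ:[¬¬p1=T] refutes=False
  v=011: Γ:[p0=F] Δ:[¬¬p1=T] refutes=False
  v=100: Γ:[p0=T] Δ:[¬¬p1=F] refutes=True  ← countermodel

Result: [1, 0, 0]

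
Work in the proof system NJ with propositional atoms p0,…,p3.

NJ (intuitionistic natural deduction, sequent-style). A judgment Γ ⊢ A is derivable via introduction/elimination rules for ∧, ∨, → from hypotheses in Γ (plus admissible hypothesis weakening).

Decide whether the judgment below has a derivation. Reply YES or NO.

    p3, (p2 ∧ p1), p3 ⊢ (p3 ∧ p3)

Derivation (root first):
[Wk] p3, (p2 ∧ p1), p3 ⊢ (p3 ∧ p3)
  [Wk] p3, (p2 ∧ p1) ⊢ (p3 ∧ p3)
    [∧I] p3 ⊢ (p3 ∧ p3)
      [Ax] p3 ⊢ p3
      [Ax] p3 ⊢ p3

Result: YES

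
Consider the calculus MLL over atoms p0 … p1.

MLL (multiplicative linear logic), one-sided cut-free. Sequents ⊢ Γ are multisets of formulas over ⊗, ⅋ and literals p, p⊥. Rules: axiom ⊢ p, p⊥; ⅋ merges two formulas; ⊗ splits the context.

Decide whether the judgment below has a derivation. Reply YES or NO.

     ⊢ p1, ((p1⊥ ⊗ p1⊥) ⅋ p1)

Proof tree:
[⅋]  ⊢ p1, ((p1⊥ ⊗ p1⊥) ⅋ p1)
  [⊗]  ⊢ p1, p1, (p1⊥ ⊗ p1⊥)
    [Ax]  ⊢ p1, p1⊥
    [Ax]  ⊢ p1, p1⊥

Result: YES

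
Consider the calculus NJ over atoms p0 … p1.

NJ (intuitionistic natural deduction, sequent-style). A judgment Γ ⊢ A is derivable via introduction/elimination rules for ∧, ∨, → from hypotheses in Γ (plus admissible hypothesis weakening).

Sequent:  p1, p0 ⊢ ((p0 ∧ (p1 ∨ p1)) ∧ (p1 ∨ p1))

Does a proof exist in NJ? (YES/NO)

Derivation (root first):
[∧I] p1, p0 ⊢ ((p0 ∧ (p1 ∨ p1)) ∧ (p1 ∨ p1))
  [∧I] p1, p0 ⊢ (p0 ∧ (p1 ∨ p1))
    [Ax] p0 ⊢ p0
    [∨I₂] p1 ⊢ (p1 ∨ p1)
      [Ax] p1 ⊢ p1
  [∨I₂] p1 ⊢ (p1 ∨ p1)
    [Ax] p1 ⊢ p1

Result: YES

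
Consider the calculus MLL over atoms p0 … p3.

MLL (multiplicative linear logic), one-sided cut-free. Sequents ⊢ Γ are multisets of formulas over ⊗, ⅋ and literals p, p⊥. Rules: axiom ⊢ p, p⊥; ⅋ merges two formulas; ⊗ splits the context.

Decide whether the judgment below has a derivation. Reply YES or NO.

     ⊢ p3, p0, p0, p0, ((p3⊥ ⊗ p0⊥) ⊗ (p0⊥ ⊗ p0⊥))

Proof tree:
[⊗]  ⊢ p3, p0, p0, p0, ((p3⊥ ⊗ p0⊥) ⊗ (p0⊥ ⊗ p0⊥))
  [⊗]  ⊢ p3, p0, (p3⊥ ⊗ p0⊥)
    [Ax]  ⊢ p3, p3⊥
    [Ax]  ⊢ p0, p0⊥
  [⊗]  ⊢ p0, p0, (p0⊥ ⊗ p0⊥)
    [Ax]  ⊢ p0, p0⊥
    [Ax]  ⊢ p0, p0⊥

Result: YES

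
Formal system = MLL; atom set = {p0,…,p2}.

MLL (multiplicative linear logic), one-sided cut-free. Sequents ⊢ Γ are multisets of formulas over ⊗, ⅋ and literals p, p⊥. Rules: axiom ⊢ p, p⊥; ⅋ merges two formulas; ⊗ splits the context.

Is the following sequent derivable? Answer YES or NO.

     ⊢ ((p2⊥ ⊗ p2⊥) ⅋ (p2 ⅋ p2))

Derivation trace:
[⅋]  ⊢ ((p2⊥ ⊗ p2⊥) ⅋ (p2 ⅋ p2))
  [⅋]  ⊢ (p2⊥ ⊗ p2⊥), (p2 ⅋ p2)
    [⊗]  ⊢ p2, p2, (p2⊥ ⊗ p2⊥)
      [Ax]  ⊢ p2, p2⊥
      [Ax]  ⊢ p2, p2⊥

Result: YES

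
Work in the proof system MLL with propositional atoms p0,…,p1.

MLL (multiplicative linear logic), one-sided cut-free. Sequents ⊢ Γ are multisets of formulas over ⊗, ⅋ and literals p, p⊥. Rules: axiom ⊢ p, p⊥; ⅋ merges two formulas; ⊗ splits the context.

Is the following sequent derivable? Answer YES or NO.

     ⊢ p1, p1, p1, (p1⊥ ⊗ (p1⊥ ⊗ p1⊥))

Derivation (root first):
[⊗]  ⊢ p1, p1, p1, (p1⊥ ⊗ (p1⊥ ⊗ p1⊥))
  [Ax]  ⊢ p1, p1⊥
  [⊗]  ⊢ p1, p1, (p1⊥ ⊗ p1⊥)
    [Ax]  ⊢ p1, p1⊥
    [Ax]  ⊢ p1, p1⊥

Result: YES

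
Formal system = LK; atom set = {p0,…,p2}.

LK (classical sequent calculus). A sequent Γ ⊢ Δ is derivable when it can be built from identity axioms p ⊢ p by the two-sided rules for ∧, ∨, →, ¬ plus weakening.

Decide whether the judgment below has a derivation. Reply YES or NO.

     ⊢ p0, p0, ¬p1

Enumerate valuations to refute Γ ⊢ Δ:
  v=000: Γ:[] Δ:[p0=F, p0=F, ¬p1=T] refutes=False
  v=001: Γ:[] Δ:[p0=F, p0=F, ¬p1=T] refutes=False
  v=010: Γ:[] Δ:[p0=F, p0=F, ¬p1=F] refutes=True  ← countermodel

Result: NO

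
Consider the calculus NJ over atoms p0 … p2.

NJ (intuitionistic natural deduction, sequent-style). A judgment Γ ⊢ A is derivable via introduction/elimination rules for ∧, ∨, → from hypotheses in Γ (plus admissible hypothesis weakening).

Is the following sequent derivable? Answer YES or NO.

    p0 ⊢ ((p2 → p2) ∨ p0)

Derivation trace:
[∨I₁] p0 ⊢ ((p2 → p2) ∨ p0)
  [Wk] p0 ⊢ (p2 → p2)
    [→I]  ⊢ (p2 → p2)
      [Ax] p2 ⊢ p2

Result: YES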